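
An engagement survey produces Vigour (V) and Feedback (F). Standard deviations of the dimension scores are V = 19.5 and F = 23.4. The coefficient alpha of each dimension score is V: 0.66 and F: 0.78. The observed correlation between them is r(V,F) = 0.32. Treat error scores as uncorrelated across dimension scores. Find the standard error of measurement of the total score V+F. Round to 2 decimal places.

15.80

Var(total) = 927.81 + 292.032 = 1219.84.
True-score variance = 678.062 + 292.032 = 970.094, so reliability = 0.7953.
Error variance = 1219.84 − 970.094 = 249.748; SEM = √249.748 = 15.80.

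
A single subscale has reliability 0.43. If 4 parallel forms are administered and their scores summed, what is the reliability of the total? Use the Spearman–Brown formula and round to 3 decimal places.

ρ_k = kρ / (1 + (k−1)ρ) = 4·0.43 / (1 + 3·0.43) = 1.720 / 2.290 = 0.751.

0.751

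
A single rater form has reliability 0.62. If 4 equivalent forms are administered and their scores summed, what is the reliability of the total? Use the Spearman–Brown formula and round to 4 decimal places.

ρ_k = kρ / (1 + (k−1)ρ) = 4·0.62 / (1 + 3·0.62) = 2.480 / 2.860 = 0.8671.

0.8671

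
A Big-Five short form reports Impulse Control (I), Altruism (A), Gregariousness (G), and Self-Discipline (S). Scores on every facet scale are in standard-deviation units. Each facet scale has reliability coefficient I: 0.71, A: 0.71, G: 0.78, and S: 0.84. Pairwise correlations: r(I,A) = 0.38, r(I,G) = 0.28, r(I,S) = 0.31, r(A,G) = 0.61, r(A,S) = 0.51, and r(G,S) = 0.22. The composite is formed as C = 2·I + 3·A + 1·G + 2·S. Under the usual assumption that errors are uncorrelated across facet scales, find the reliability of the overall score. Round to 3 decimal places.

0.874

Var(C) = 2² + 3² + 1 + 2² + 2·[6·0.38 + 2·0.28 + 4·0.31 + 3·0.61 + 6·0.51 + 2·0.22] = 18 + 18.82 = 36.82.
With uncorrelated errors the cross-covariances are all true-score covariance, so they carry over unchanged; only the diagonal terms shrink to ρᵢσᵢ².
True-score variance = [2²·0.71 + 3²·0.71 + 0.78 + 2²·0.84] + 18.82 = 13.37 + 18.82 = 32.19.
Reliability = 32.19 / 36.82 = 0.874.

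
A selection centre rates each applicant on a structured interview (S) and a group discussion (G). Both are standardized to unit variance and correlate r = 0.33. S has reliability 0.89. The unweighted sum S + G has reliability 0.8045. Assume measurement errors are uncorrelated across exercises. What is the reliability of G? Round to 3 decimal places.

0.590

Var(S+G) = 2 + 2·0.33 = 2.660.
True-score variance = ρ_S + ρ_G + 2·0.33, so 0.8045 = (0.89 + ρ_G + 0.66) / 2.660.
ρ_G = 0.8045·2.660 − 0.89 − 0.66 = 0.590.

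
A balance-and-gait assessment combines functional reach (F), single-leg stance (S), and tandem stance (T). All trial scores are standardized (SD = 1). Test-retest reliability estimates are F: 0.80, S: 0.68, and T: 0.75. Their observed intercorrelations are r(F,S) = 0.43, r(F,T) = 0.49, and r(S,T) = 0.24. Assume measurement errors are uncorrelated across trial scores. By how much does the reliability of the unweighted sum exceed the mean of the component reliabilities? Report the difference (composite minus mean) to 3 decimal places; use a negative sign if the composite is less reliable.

0.112

Var(sum) = 3 + 2.32 = 5.32; true-score variance = 2.23 + 2.32 = 4.55; composite reliability = 0.8553.
Mean component reliability = 0.7433.
Difference = 0.8553 − 0.7433 = 0.112.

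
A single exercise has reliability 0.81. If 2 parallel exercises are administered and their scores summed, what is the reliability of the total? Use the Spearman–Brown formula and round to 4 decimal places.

ρ_k = kρ / (1 + (k−1)ρ) = 2·0.81 / (1 + 1·0.81) = 1.620 / 1.810 = 0.8950.

0.8950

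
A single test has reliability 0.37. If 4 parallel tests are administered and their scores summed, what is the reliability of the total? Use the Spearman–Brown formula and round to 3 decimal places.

0.701

ρ_k = kρ / (1 + (k−1)ρ) = 4·0.37 / (1 + 3·0.37) = 1.480 / 2.110 = 0.701.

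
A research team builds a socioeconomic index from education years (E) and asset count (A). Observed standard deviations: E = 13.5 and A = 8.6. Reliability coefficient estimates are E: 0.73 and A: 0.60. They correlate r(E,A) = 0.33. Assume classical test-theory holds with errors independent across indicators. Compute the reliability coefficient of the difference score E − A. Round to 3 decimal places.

0.561

Var(E−A) = 13.5² + 8.6² − 2·13.5·8.6·0.33 = 256.21 − 76.626 = 179.584.
With uncorrelated errors the cross-covariances are all true-score covariance, so they carry over unchanged; only the diagonal terms shrink to ρᵢσᵢ².
True-score variance = [13.5²·0.73 + 8.6²·0.60] − 76.626 = 177.418 − 76.626 = 100.792.
Reliability = 100.792 / 179.584 = 0.561.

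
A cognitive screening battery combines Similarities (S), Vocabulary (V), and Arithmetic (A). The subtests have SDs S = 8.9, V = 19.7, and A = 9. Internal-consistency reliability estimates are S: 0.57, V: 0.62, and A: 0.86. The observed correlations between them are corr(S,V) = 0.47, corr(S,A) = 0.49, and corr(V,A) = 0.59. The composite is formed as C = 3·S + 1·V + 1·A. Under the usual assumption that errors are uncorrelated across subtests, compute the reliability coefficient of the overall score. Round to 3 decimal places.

Var(C) = 3²·8.9² + 19.7² + 9² + 2·[3·8.9·19.7·0.47 + 3·8.9·9·0.49 + 19.7·9·0.59] = 1181.98 + 939.139 = 2121.12.
With uncorrelated errors the cross-covariances are all true-score covariance, so they carry over unchanged; only the diagonal terms shrink to ρᵢσᵢ².
True-score variance = [3²·8.9²·0.57 + 19.7²·0.62 + 9²·0.86] + 939.139 = 716.623 + 939.139 = 1655.76.
Reliability = 1655.76 / 2121.12 = 0.781.

0.781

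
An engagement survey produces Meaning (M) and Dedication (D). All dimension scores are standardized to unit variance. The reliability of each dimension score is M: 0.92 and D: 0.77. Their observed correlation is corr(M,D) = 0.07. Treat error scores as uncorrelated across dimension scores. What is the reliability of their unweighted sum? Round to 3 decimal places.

0.855

Var(M+D) = 2 + 2·[0.07] = 2 + 0.14 = 2.14.
With uncorrelated errors the cross-covariances are all true-score covariance, so they carry over unchanged; only the diagonal terms shrink to ρᵢσᵢ².
True-score variance = [0.92 + 0.77] + 0.14 = 1.69 + 0.14 = 1.83.
Reliability = 1.83 / 2.14 = 0.855.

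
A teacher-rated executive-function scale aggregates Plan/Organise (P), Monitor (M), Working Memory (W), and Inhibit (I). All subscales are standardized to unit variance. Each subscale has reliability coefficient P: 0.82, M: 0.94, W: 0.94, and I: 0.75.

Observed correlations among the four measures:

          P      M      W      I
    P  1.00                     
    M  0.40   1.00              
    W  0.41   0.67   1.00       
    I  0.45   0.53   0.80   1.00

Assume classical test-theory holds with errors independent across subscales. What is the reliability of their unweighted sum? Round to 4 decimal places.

Var(P+M+W+I) = 4 + 2·[0.40 + 0.41 + 0.45 + 0.67 + 0.53 + 0.80] = 4 + 6.52 = 10.52.
Because errors are independent across components, Cov(Tᵢ,Tⱼ) = Cov(Xᵢ,Xⱼ); the off-diagonal part of the true-score variance is the same as above.
True-score variance = [0.82 + 0.94 + 0.94 + 0.75] + 6.52 = 3.45 + 6.52 = 9.97.
Reliability = 9.97 / 10.52 = 0.9477.

0.9477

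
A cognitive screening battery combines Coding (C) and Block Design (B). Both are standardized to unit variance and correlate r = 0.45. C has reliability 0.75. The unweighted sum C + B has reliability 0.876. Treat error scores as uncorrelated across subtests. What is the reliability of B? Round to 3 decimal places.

Var(C+B) = 2 + 2·0.45 = 2.900.
True-score variance = ρ_C + ρ_B + 2·0.45, so 0.876 = (0.75 + ρ_B + 0.90) / 2.900.
ρ_B = 0.876·2.900 − 0.75 − 0.90 = 0.890.

0.890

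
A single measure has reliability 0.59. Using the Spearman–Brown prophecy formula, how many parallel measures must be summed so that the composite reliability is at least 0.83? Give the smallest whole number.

k ≥ ρ*(1−ρ₁)/(ρ₁(1−ρ*)) = 0.83·0.41 / (0.59·0.17) = 3.393.
Smallest integer k = 4.

4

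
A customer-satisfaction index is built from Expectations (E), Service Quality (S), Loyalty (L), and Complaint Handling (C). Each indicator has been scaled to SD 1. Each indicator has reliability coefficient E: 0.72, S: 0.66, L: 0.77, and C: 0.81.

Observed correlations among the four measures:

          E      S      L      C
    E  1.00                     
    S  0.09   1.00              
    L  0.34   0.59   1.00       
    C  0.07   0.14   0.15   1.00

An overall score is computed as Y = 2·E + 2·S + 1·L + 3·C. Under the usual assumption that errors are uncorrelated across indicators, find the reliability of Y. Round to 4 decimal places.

Var(Y) = 2² + 2² + 1 + 3² + 2·[4·0.09 + 2·0.34 + 6·0.07 + 2·0.59 + 6·0.14 + 3·0.15] = 18 + 7.86 = 25.86.
Under uncorrelated errors the observed covariances equal the true-score covariances, so only the own-variance terms attenuate.
True-score variance = [2²·0.72 + 2²·0.66 + 0.77 + 3²·0.81] + 7.86 = 13.58 + 7.86 = 21.44.
Reliability = 21.44 / 25.86 = 0.8291.

0.8291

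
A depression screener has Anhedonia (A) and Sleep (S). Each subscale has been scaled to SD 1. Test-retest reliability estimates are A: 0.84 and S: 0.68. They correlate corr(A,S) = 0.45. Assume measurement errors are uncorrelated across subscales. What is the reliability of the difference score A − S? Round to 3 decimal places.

0.564

Var(A−S) = 1 + 1 − 2·0.45 = 2 − 0.9 = 1.1.
With uncorrelated errors the cross-covariances are all true-score covariance, so they carry over unchanged; only the diagonal terms shrink to ρᵢσᵢ².
True-score variance = [0.84 + 0.68] − 0.9 = 1.52 − 0.9 = 0.62.
Reliability = 0.62 / 1.1 = 0.564.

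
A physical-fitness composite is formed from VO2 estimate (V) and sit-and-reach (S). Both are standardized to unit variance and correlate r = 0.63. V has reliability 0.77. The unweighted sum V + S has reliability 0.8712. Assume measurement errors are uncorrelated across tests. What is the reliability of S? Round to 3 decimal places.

Var(V+S) = 2 + 2·0.63 = 3.260.
True-score variance = ρ_V + ρ_S + 2·0.63, so 0.8712 = (0.77 + ρ_S + 1.26) / 3.260.
ρ_S = 0.8712·3.260 − 0.77 − 1.26 = 0.810.

0.810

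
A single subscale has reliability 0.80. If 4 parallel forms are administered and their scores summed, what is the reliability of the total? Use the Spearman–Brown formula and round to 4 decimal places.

ρ_k = kρ / (1 + (k−1)ρ) = 4·0.80 / (1 + 3·0.80) = 3.200 / 3.400 = 0.9412.

0.9412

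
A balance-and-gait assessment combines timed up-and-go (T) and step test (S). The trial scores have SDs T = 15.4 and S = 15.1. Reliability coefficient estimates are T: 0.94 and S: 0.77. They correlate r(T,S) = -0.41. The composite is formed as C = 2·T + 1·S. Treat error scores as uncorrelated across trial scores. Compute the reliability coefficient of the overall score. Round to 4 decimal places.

Var(C) = 2²·15.4² + 15.1² + 2·[2·15.4·15.1·(-0.41)] = 1176.65 − 381.366 = 795.284.
Because errors are independent across components, Cov(Tᵢ,Tⱼ) = Cov(Xᵢ,Xⱼ); the off-diagonal part of the true-score variance is the same as above.
True-score variance = [2²·15.4²·0.94 + 15.1²·0.77] − 381.366 = 1067.29 − 381.366 = 685.924.
Reliability = 685.924 / 795.284 = 0.8625.

0.8625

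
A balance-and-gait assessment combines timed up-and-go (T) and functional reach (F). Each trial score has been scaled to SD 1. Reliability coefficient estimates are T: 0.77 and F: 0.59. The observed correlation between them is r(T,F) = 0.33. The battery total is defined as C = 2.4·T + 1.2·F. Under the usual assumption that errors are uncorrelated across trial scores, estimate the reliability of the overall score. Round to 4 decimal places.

Var(C) = 2.4² + 1.2² + 2·[2.88·0.33] = 7.2 + 1.9008 = 9.1008.
Because errors are independent across components, Cov(Tᵢ,Tⱼ) = Cov(Xᵢ,Xⱼ); the off-diagonal part of the true-score variance is the same as above.
True-score variance = [2.4²·0.77 + 1.2²·0.59] + 1.9008 = 5.2848 + 1.9008 = 7.1856.
Reliability = 7.1856 / 9.1008 = 0.7896.

0.7896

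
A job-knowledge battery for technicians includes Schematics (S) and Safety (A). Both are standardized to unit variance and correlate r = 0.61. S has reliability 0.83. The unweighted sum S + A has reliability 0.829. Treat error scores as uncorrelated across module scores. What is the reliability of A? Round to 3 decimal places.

0.619

Var(S+A) = 2 + 2·0.61 = 3.220.
True-score variance = ρ_S + ρ_A + 2·0.61, so 0.829 = (0.83 + ρ_A + 1.22) / 3.220.
ρ_A = 0.829·3.220 − 0.83 − 1.22 = 0.619.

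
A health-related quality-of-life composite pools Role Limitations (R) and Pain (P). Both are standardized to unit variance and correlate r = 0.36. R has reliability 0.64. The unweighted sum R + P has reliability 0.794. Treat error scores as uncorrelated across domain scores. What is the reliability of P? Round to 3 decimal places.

Var(R+P) = 2 + 2·0.36 = 2.720.
True-score variance = ρ_R + ρ_P + 2·0.36, so 0.794 = (0.64 + ρ_P + 0.72) / 2.720.
ρ_P = 0.794·2.720 − 0.64 − 0.72 = 0.800.

0.800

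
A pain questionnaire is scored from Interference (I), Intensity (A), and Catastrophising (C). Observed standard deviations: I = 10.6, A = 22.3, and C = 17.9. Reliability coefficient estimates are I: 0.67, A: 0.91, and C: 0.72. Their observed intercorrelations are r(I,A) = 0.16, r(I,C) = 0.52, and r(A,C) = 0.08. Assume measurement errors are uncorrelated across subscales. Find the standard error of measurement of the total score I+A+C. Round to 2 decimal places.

Var(total) = 930.06 + 336.838 = 1266.9.
True-score variance = 758.51 + 336.838 = 1095.35, so reliability = 0.8646.
Error variance = 1266.9 − 1095.35 = 171.55; SEM = √171.55 = 13.10.

13.10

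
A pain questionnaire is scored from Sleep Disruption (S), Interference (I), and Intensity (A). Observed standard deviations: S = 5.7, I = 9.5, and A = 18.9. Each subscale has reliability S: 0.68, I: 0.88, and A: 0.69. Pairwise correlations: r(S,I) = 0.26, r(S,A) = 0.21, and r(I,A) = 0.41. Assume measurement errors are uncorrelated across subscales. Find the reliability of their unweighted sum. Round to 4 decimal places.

Var(S+I+A) = 5.7² + 9.5² + 18.9² + 2·[5.7·9.5·0.26 + 5.7·18.9·0.21 + 9.5·18.9·0.41] = 479.95 + 220.636 = 700.586.
Because errors are independent across components, Cov(Tᵢ,Tⱼ) = Cov(Xᵢ,Xⱼ); the off-diagonal part of the true-score variance is the same as above.
True-score variance = [5.7²·0.68 + 9.5²·0.88 + 18.9²·0.69] + 220.636 = 347.988 + 220.636 = 568.624.
Reliability = 568.624 / 700.586 = 0.8116.

0.8116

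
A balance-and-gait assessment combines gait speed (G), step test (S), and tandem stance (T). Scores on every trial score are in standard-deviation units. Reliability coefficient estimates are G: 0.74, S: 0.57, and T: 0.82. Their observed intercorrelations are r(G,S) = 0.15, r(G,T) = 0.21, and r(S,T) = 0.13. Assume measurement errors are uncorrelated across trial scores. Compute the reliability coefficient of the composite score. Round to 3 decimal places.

0.781

Var(G+S+T) = 3 + 2·[0.15 + 0.21 + 0.13] = 3 + 0.98 = 3.98.
Because errors are independent across components, Cov(Tᵢ,Tⱼ) = Cov(Xᵢ,Xⱼ); the off-diagonal part of the true-score variance is the same as above.
True-score variance = [0.74 + 0.57 + 0.82] + 0.98 = 2.13 + 0.98 = 3.11.
Reliability = 3.11 / 3.98 = 0.781.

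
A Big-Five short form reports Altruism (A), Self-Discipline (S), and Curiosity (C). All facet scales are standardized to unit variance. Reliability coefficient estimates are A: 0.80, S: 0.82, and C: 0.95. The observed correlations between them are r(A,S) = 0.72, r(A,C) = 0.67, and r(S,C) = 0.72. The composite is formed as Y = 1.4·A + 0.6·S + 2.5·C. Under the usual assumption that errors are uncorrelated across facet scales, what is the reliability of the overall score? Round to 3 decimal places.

Var(Y) = 1.4² + 0.6² + 2.5² + 2·[0.84·0.72 + 3.5·0.67 + 1.5·0.72] = 8.57 + 8.0596 = 16.6296.
Because errors are independent across components, Cov(Tᵢ,Tⱼ) = Cov(Xᵢ,Xⱼ); the off-diagonal part of the true-score variance is the same as above.
True-score variance = [1.4²·0.80 + 0.6²·0.82 + 2.5²·0.95] + 8.0596 = 7.8007 + 8.0596 = 15.8603.
Reliability = 15.8603 / 16.6296 = 0.954.

0.954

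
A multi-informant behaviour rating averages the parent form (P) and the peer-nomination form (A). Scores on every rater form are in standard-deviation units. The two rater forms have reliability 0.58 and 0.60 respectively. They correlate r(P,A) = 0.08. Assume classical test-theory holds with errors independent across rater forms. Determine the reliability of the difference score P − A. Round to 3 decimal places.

0.554

Var(P−A) = 1 + 1 − 2·0.08 = 2 − 0.16 = 1.84.
Under uncorrelated errors the observed covariances equal the true-score covariances, so only the own-variance terms attenuate.
True-score variance = [0.58 + 0.60] − 0.16 = 1.18 − 0.16 = 1.02.
Reliability = 1.02 / 1.84 = 0.554.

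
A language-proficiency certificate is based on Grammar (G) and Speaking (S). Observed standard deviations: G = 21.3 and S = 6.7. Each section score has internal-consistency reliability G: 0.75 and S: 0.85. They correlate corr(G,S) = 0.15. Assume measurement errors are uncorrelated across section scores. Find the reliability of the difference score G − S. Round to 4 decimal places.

0.7364

Var(G−S) = 21.3² + 6.7² − 2·21.3·6.7·0.15 = 498.58 − 42.813 = 455.767.
Under uncorrelated errors the observed covariances equal the true-score covariances, so only the own-variance terms attenuate.
True-score variance = [21.3²·0.75 + 6.7²·0.85] − 42.813 = 378.424 − 42.813 = 335.611.
Reliability = 335.611 / 455.767 = 0.7364.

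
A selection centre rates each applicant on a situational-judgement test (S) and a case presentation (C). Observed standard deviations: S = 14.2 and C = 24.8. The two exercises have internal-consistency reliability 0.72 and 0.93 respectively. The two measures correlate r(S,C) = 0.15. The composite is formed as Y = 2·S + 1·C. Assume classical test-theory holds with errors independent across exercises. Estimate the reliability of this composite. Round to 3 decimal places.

0.835

Var(Y) = 2²·14.2² + 24.8² + 2·[2·14.2·24.8·0.15] = 1421.6 + 211.296 = 1632.9.
With uncorrelated errors the cross-covariances are all true-score covariance, so they carry over unchanged; only the diagonal terms shrink to ρᵢσᵢ².
True-score variance = [2²·14.2²·0.72 + 24.8²·0.93] + 211.296 = 1152.71 + 211.296 = 1364.01.
Reliability = 1364.01 / 1632.9 = 0.835.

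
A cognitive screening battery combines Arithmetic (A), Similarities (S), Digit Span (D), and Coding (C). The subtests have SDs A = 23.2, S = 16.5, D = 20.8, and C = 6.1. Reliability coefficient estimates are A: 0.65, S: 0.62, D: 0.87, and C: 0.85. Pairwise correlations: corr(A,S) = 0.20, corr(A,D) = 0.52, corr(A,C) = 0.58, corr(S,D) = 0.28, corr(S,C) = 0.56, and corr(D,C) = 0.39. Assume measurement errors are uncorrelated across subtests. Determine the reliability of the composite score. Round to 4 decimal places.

0.8587

Var(A+S+D+C) = 23.2² + 16.5² + 20.8² + 6.1² + 2·[23.2·16.5·0.20 + 23.2·20.8·0.52 + 23.2·6.1·0.58 + 16.5·20.8·0.28 + 16.5·6.1·0.56 + 20.8·6.1·0.39] = 1280.34 + 1223.03 = 2503.37.
With uncorrelated errors the cross-covariances are all true-score covariance, so they carry over unchanged; only the diagonal terms shrink to ρᵢσᵢ².
True-score variance = [23.2²·0.65 + 16.5²·0.62 + 20.8²·0.87 + 6.1²·0.85] + 1223.03 = 926.676 + 1223.03 = 2149.71.
Reliability = 2149.71 / 2503.37 = 0.8587.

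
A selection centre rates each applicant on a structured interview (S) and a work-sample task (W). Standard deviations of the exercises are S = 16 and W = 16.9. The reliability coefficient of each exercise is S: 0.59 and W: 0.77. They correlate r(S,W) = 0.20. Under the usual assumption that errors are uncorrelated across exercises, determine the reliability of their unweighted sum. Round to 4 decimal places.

0.7374

Var(S+W) = 16² + 16.9² + 2·[16·16.9·0.20] = 541.61 + 108.16 = 649.77.
Because errors are independent across components, Cov(Tᵢ,Tⱼ) = Cov(Xᵢ,Xⱼ); the off-diagonal part of the true-score variance is the same as above.
True-score variance = [16²·0.59 + 16.9²·0.77] + 108.16 = 370.96 + 108.16 = 479.12.
Reliability = 479.12 / 649.77 = 0.7374.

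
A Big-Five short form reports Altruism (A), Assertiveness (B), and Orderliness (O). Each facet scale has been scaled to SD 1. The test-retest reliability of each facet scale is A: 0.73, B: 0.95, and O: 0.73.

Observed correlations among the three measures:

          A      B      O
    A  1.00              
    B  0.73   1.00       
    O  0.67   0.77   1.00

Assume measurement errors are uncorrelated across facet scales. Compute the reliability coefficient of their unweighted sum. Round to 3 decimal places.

0.920

Var(A+B+O) = 3 + 2·[0.73 + 0.67 + 0.77] = 3 + 4.34 = 7.34.
Because errors are independent across components, Cov(Tᵢ,Tⱼ) = Cov(Xᵢ,Xⱼ); the off-diagonal part of the true-score variance is the same as above.
True-score variance = [0.73 + 0.95 + 0.73] + 4.34 = 2.41 + 4.34 = 6.75.
Reliability = 6.75 / 7.34 = 0.920.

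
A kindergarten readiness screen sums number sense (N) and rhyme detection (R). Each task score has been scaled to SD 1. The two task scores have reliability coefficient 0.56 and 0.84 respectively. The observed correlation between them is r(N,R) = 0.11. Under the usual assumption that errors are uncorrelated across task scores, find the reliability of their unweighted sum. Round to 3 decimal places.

Var(N+R) = 2 + 2·[0.11] = 2 + 0.22 = 2.22.
Because errors are independent across components, Cov(Tᵢ,Tⱼ) = Cov(Xᵢ,Xⱼ); the off-diagonal part of the true-score variance is the same as above.
True-score variance = [0.56 + 0.84] + 0.22 = 1.4 + 0.22 = 1.62.
Reliability = 1.62 / 2.22 = 0.730.

0.730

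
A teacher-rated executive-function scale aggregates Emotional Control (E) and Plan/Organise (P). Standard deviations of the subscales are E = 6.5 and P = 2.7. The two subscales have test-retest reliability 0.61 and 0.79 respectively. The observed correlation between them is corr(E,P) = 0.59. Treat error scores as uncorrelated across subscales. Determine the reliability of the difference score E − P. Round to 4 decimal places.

0.3754

Var(E−P) = 6.5² + 2.7² − 2·6.5·2.7·0.59 = 49.54 − 20.709 = 28.831.
With uncorrelated errors the cross-covariances are all true-score covariance, so they carry over unchanged; only the diagonal terms shrink to ρᵢσᵢ².
True-score variance = [6.5²·0.61 + 2.7²·0.79] − 20.709 = 31.5316 − 20.709 = 10.8226.
Reliability = 10.8226 / 28.831 = 0.3754.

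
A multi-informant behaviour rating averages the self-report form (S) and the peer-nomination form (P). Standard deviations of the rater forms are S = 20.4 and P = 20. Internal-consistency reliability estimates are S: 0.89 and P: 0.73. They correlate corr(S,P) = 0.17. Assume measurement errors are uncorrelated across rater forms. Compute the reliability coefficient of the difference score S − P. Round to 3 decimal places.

0.773

Var(S−P) = 20.4² + 20² − 2·20.4·20·0.17 = 816.16 − 138.72 = 677.44.
With uncorrelated errors the cross-covariances are all true-score covariance, so they carry over unchanged; only the diagonal terms shrink to ρᵢσᵢ².
True-score variance = [20.4²·0.89 + 20²·0.73] − 138.72 = 662.382 − 138.72 = 523.662.
Reliability = 523.662 / 677.44 = 0.773.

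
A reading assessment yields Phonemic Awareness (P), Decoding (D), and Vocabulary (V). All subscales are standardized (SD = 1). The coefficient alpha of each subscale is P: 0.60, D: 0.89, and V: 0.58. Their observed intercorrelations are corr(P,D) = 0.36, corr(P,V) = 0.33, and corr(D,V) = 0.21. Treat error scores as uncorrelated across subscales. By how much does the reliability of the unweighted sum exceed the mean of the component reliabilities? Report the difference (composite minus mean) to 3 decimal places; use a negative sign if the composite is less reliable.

0.116

Var(sum) = 3 + 1.8 = 4.8; true-score variance = 2.07 + 1.8 = 3.87; composite reliability = 0.8062.
Mean component reliability = 0.6900.
Difference = 0.8062 − 0.6900 = 0.116.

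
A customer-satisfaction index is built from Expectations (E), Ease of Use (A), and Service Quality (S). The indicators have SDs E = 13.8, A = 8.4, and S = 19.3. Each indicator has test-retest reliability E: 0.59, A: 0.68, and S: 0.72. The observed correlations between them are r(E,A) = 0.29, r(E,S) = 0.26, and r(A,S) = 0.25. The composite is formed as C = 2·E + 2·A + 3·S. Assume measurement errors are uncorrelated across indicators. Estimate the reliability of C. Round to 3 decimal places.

Var(C) = 2²·13.8² + 2²·8.4² + 3²·19.3² + 2·[4·13.8·8.4·0.29 + 6·13.8·19.3·0.26 + 6·8.4·19.3·0.25] = 4396.41 + 1586.28 = 5982.69.
Under uncorrelated errors the observed covariances equal the true-score covariances, so only the own-variance terms attenuate.
True-score variance = [2²·13.8²·0.59 + 2²·8.4²·0.68 + 3²·19.3²·0.72] + 1586.28 = 3055.1 + 1586.28 = 4641.37.
Reliability = 4641.37 / 5982.69 = 0.776.

0.776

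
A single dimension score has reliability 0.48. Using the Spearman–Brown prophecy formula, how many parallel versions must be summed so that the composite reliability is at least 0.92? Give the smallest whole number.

13

k ≥ ρ*(1−ρ₁)/(ρ₁(1−ρ*)) = 0.92·0.52 / (0.48·0.08) = 12.458.
Smallest integer k = 13.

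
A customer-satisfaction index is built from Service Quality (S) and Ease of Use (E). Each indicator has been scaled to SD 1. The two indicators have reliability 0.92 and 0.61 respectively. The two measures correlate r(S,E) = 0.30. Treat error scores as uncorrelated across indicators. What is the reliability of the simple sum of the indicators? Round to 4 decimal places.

0.8192

Var(S+E) = 2 + 2·[0.30] = 2 + 0.6 = 2.6.
Because errors are independent across components, Cov(Tᵢ,Tⱼ) = Cov(Xᵢ,Xⱼ); the off-diagonal part of the true-score variance is the same as above.
True-score variance = [0.92 + 0.61] + 0.6 = 1.53 + 0.6 = 2.13.
Reliability = 2.13 / 2.6 = 0.8192.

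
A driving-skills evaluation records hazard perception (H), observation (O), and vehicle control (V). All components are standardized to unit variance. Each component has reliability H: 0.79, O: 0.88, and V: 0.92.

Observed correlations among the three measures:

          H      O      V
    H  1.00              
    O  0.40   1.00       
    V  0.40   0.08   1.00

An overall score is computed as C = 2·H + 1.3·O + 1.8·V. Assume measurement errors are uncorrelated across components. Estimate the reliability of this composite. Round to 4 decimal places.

0.9087

Var(C) = 2² + 1.3² + 1.8² + 2·[2.6·0.40 + 3.6·0.40 + 2.34·0.08] = 8.93 + 5.3344 = 14.2644.
With uncorrelated errors the cross-covariances are all true-score covariance, so they carry over unchanged; only the diagonal terms shrink to ρᵢσᵢ².
True-score variance = [2²·0.79 + 1.3²·0.88 + 1.8²·0.92] + 5.3344 = 7.628 + 5.3344 = 12.9624.
Reliability = 12.9624 / 14.2644 = 0.9087.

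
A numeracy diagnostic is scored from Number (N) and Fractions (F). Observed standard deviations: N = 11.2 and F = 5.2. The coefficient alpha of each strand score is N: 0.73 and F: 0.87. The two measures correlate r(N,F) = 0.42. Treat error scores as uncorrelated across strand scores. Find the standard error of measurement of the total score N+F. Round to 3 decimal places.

6.114

Var(total) = 152.48 + 48.9216 = 201.402.
True-score variance = 115.096 + 48.9216 = 164.018, so reliability = 0.8144.
Error variance = 201.402 − 164.018 = 37.384; SEM = √37.384 = 6.114.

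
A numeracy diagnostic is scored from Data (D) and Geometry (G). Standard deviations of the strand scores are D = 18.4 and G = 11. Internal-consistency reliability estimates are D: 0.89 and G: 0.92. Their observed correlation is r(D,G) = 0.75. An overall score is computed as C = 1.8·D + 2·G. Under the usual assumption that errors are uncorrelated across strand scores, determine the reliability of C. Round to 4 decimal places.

Var(C) = 1.8²·18.4² + 2²·11² + 2·[3.6·18.4·11·0.75] = 1580.93 + 1092.96 = 2673.89.
With uncorrelated errors the cross-covariances are all true-score covariance, so they carry over unchanged; only the diagonal terms shrink to ρᵢσᵢ².
True-score variance = [1.8²·18.4²·0.89 + 2²·11²·0.92] + 1092.96 = 1421.55 + 1092.96 = 2514.51.
Reliability = 2514.51 / 2673.89 = 0.9404.

0.9404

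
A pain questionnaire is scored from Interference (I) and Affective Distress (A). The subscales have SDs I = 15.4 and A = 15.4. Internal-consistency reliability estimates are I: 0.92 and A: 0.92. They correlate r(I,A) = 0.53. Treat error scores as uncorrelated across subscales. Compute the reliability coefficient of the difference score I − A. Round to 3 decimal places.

Var(I−A) = 15.4² + 15.4² − 2·15.4·15.4·0.53 = 474.32 − 251.39 = 222.93.
With uncorrelated errors the cross-covariances are all true-score covariance, so they carry over unchanged; only the diagonal terms shrink to ρᵢσᵢ².
True-score variance = [15.4²·0.92 + 15.4²·0.92] − 251.39 = 436.374 − 251.39 = 184.985.
Reliability = 184.985 / 222.93 = 0.830.

0.830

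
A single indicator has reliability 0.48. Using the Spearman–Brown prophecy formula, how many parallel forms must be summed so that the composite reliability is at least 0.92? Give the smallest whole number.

13

k ≥ ρ*(1−ρ₁)/(ρ₁(1−ρ*)) = 0.92·0.52 / (0.48·0.08) = 12.458.
Smallest integer k = 13.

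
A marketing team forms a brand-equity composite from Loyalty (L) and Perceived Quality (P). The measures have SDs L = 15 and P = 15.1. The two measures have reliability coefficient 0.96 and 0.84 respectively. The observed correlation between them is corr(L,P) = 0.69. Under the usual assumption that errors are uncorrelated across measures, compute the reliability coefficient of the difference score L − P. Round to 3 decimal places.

Var(L−P) = 15² + 15.1² − 2·15·15.1·0.69 = 453.01 − 312.57 = 140.44.
Under uncorrelated errors the observed covariances equal the true-score covariances, so only the own-variance terms attenuate.
True-score variance = [15²·0.96 + 15.1²·0.84] − 312.57 = 407.528 − 312.57 = 94.9584.
Reliability = 94.9584 / 140.44 = 0.676.

0.676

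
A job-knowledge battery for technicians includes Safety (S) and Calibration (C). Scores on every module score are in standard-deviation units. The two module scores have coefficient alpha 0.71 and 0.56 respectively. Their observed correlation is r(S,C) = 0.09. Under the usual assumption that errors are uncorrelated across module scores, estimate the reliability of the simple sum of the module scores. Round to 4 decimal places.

Var(S+C) = 2 + 2·[0.09] = 2 + 0.18 = 2.18.
With uncorrelated errors the cross-covariances are all true-score covariance, so they carry over unchanged; only the diagonal terms shrink to ρᵢσᵢ².
True-score variance = [0.71 + 0.56] + 0.18 = 1.27 + 0.18 = 1.45.
Reliability = 1.45 / 2.18 = 0.6651.

0.6651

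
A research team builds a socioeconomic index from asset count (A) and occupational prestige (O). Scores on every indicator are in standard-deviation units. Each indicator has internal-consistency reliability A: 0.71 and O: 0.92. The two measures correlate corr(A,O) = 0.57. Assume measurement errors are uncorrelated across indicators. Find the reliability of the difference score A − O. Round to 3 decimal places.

Var(A−O) = 1 + 1 − 2·0.57 = 2 − 1.14 = 0.86.
With uncorrelated errors the cross-covariances are all true-score covariance, so they carry over unchanged; only the diagonal terms shrink to ρᵢσᵢ².
True-score variance = [0.71 + 0.92] − 1.14 = 1.63 − 1.14 = 0.49.
Reliability = 0.49 / 0.86 = 0.570.

0.570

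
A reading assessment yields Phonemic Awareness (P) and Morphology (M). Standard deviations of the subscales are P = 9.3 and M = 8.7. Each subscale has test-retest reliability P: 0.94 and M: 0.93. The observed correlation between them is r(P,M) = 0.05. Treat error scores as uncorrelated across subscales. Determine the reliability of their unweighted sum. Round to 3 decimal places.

Var(P+M) = 9.3² + 8.7² + 2·[9.3·8.7·0.05] = 162.18 + 8.091 = 170.271.
Under uncorrelated errors the observed covariances equal the true-score covariances, so only the own-variance terms attenuate.
True-score variance = [9.3²·0.94 + 8.7²·0.93] + 8.091 = 151.692 + 8.091 = 159.783.
Reliability = 159.783 / 170.271 = 0.938.

0.938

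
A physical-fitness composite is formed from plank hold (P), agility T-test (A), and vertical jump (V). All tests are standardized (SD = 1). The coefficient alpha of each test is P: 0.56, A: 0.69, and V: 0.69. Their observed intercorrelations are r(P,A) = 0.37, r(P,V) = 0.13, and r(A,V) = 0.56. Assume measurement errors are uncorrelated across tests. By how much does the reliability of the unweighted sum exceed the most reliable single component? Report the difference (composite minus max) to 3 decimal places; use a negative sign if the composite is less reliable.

0.103

Var(sum) = 3 + 2.12 = 5.12; true-score variance = 1.94 + 2.12 = 4.06; composite reliability = 0.7930.
Max component reliability = 0.6900.
Difference = 0.7930 − 0.6900 = 0.103.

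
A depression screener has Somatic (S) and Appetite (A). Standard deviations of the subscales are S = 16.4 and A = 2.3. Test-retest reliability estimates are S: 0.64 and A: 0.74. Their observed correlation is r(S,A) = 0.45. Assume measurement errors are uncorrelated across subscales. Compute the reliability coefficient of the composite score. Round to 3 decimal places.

Var(S+A) = 16.4² + 2.3² + 2·[16.4·2.3·0.45] = 274.25 + 33.948 = 308.198.
With uncorrelated errors the cross-covariances are all true-score covariance, so they carry over unchanged; only the diagonal terms shrink to ρᵢσᵢ².
True-score variance = [16.4²·0.64 + 2.3²·0.74] + 33.948 = 176.049 + 33.948 = 209.997.
Reliability = 209.997 / 308.198 = 0.681.

0.681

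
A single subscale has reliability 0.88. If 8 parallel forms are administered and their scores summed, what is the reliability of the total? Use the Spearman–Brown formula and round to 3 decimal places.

0.983

ρ_k = kρ / (1 + (k−1)ρ) = 8·0.88 / (1 + 7·0.88) = 7.040 / 7.160 = 0.983.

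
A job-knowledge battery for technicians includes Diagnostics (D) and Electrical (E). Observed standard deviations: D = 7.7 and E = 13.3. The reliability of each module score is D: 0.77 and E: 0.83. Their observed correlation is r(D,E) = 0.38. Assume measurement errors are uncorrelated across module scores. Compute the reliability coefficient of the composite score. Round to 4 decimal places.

Var(D+E) = 7.7² + 13.3² + 2·[7.7·13.3·0.38] = 236.18 + 77.8316 = 314.012.
Because errors are independent across components, Cov(Tᵢ,Tⱼ) = Cov(Xᵢ,Xⱼ); the off-diagonal part of the true-score variance is the same as above.
True-score variance = [7.7²·0.77 + 13.3²·0.83] + 77.8316 = 192.472 + 77.8316 = 270.304.
Reliability = 270.304 / 314.012 = 0.8608.

0.8608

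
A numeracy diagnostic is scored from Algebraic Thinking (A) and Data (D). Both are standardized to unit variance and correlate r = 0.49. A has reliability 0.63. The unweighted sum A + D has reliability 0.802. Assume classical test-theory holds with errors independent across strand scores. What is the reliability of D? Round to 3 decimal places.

Var(A+D) = 2 + 2·0.49 = 2.980.
True-score variance = ρ_A + ρ_D + 2·0.49, so 0.802 = (0.63 + ρ_D + 0.98) / 2.980.
ρ_D = 0.802·2.980 − 0.63 − 0.98 = 0.780.

0.780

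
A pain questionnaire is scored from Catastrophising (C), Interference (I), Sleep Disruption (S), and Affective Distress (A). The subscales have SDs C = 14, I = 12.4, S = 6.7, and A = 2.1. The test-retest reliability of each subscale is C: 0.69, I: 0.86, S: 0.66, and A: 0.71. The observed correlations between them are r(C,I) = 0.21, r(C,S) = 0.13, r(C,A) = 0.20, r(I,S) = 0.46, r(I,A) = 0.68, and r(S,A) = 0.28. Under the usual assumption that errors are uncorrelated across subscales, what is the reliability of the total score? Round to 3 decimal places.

0.843

Var(C+I+S+A) = 14² + 12.4² + 6.7² + 2.1² + 2·[14·12.4·0.21 + 14·6.7·0.13 + 14·2.1·0.20 + 12.4·6.7·0.46 + 12.4·2.1·0.68 + 6.7·2.1·0.28] = 399.06 + 228.787 = 627.847.
Under uncorrelated errors the observed covariances equal the true-score covariances, so only the own-variance terms attenuate.
True-score variance = [14²·0.69 + 12.4²·0.86 + 6.7²·0.66 + 2.1²·0.71] + 228.787 = 300.232 + 228.787 = 529.019.
Reliability = 529.019 / 627.847 = 0.843.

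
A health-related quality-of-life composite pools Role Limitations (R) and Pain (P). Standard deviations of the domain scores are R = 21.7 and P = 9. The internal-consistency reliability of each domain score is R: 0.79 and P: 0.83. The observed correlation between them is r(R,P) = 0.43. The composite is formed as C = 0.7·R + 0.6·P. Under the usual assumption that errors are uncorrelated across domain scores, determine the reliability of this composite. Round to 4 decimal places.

Var(C) = 0.7²·21.7² + 0.6²·9² + 2·[0.42·21.7·9·0.43] = 259.896 + 70.5424 = 330.438.
Because errors are independent across components, Cov(Tᵢ,Tⱼ) = Cov(Xᵢ,Xⱼ); the off-diagonal part of the true-score variance is the same as above.
True-score variance = [0.7²·21.7²·0.79 + 0.6²·9²·0.83] + 70.5424 = 206.484 + 70.5424 = 277.027.
Reliability = 277.027 / 330.438 = 0.8384.

0.8384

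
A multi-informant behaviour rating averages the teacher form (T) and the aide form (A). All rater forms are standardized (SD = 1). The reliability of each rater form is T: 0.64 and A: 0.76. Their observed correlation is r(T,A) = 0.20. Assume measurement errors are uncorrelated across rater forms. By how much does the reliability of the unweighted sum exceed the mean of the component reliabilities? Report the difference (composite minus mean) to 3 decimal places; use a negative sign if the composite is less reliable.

Var(sum) = 2 + 0.4 = 2.4; true-score variance = 1.4 + 0.4 = 1.8; composite reliability = 0.7500.
Mean component reliability = 0.7000.
Difference = 0.7500 − 0.7000 = 0.050.

0.050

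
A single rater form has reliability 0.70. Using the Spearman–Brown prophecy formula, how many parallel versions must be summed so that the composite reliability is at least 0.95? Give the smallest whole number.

9

k ≥ ρ*(1−ρ₁)/(ρ₁(1−ρ*)) = 0.95·0.30 / (0.70·0.05) = 8.143.
Smallest integer k = 9.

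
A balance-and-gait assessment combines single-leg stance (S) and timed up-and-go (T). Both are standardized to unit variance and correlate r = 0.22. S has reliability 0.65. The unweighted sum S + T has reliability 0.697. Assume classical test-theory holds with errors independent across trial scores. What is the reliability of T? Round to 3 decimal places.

Var(S+T) = 2 + 2·0.22 = 2.440.
True-score variance = ρ_S + ρ_T + 2·0.22, so 0.697 = (0.65 + ρ_T + 0.44) / 2.440.
ρ_T = 0.697·2.440 − 0.65 − 0.44 = 0.611.

0.611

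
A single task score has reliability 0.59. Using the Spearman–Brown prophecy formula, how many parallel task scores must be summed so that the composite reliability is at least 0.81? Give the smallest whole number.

3

k ≥ ρ*(1−ρ₁)/(ρ₁(1−ρ*)) = 0.81·0.41 / (0.59·0.19) = 2.963.
Smallest integer k = 3.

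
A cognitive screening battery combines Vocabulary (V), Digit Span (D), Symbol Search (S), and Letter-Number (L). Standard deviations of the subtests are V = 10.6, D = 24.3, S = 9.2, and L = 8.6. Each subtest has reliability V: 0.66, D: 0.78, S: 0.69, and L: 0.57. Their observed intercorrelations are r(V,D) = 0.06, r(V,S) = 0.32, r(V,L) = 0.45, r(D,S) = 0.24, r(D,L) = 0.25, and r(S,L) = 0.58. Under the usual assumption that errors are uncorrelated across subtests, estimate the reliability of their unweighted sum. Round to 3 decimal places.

Var(V+D+S+L) = 10.6² + 24.3² + 9.2² + 8.6² + 2·[10.6·24.3·0.06 + 10.6·9.2·0.32 + 10.6·8.6·0.45 + 24.3·9.2·0.24 + 24.3·8.6·0.25 + 9.2·8.6·0.58] = 861.45 + 478.944 = 1340.39.
Because errors are independent across components, Cov(Tᵢ,Tⱼ) = Cov(Xᵢ,Xⱼ); the off-diagonal part of the true-score variance is the same as above.
True-score variance = [10.6²·0.66 + 24.3²·0.78 + 9.2²·0.69 + 8.6²·0.57] + 478.944 = 635.299 + 478.944 = 1114.24.
Reliability = 1114.24 / 1340.39 = 0.831.

0.831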